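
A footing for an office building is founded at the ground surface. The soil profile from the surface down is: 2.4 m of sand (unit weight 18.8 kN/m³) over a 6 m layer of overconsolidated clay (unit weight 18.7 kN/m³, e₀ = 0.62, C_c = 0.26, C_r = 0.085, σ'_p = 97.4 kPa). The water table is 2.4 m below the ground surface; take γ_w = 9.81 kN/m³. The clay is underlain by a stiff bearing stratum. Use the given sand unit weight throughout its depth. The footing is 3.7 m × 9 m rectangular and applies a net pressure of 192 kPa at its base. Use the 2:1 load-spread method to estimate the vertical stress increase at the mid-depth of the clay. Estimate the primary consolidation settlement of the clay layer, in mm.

Mid-depth of clay below the ground surface: z = 2.4 + 6/2 = 5.4 m.
Total vertical stress at mid-clay: σ_v = 18.8×2.4 + 18.7×3 = 101.22 kPa.
Pore pressure: u = 9.81×(5.4 − 2.4) = 29.43 kPa.
Initial effective stress: σ'_0 = σ_v − u = 101.22 − 29.43 = 71.79 kPa.
Stress increase at mid-clay by the 2:1 spreading method:
Δσ = qBL/((B+z)(L+z)) = 192×3.7×9/((3.7+5.4)(9+5.4)) = 48.791 kPa
Final effective stress: σ'_f = 71.79 + 48.791 = 120.58 kPa.
σ'_f = 120.58 > σ'_p = 97.4 kPa, so the stress path crosses the preconsolidation pressure — recompression up to σ'_p, then virgin compression beyond:
S_c = H/(1+e₀)·[C_r·log₁₀(σ'_p/σ'_0) + C_c·log₁₀(σ'_f/σ'_p)]
    = 6/1.62 × [0.085×log₁₀(97.4/71.79) + 0.26×log₁₀(120.58/97.4)]
    = 3.7037 × [0.011262 + 0.024106] = 0.131 m

S_c ≈ 131 mm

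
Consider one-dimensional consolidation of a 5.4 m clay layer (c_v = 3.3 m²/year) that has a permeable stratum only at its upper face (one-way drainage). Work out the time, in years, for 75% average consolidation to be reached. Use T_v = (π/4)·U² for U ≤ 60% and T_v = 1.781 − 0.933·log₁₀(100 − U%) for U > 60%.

Drainage path length: H_d = H = 5.4 m (single drainage).
U > 60%: T_v = 1.781 − 0.933·log₁₀(100 − 75) = 0.47672.
t = T_v·H_d²/c_v = 0.47672×5.4²/3.3 = 4.212 years.

t ≈ 4.21 years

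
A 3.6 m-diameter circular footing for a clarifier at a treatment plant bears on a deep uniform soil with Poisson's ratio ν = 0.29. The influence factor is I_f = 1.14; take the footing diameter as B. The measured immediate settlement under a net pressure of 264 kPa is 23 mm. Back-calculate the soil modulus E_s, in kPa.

E_s ≈ 43100 kPa

S_e = q·B·(1−ν²)/E_s · I_f  ⇒  E_s = q·B·(1−ν²)·I_f / S_e.
E_s = 264 × 3.6 × 0.9159 × 1.14 / 0.023 = 43150 kPa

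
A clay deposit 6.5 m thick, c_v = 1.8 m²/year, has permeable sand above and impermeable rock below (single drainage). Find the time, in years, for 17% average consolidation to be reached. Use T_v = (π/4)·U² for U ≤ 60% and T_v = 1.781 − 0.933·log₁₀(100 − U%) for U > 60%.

Drainage path length: H_d = H = 6.5 m (single drainage).
U ≤ 60%: T_v = (π/4)·U² = (π/4)×0.17² = 0.022698.
t = T_v·H_d²/c_v = 0.022698×6.5²/1.8 = 0.5328 years.

t ≈ 0.533 years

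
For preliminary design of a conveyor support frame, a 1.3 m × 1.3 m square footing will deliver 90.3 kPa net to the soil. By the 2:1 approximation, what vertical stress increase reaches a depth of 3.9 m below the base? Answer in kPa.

Δσ_z ≈ 5.64 kPa

By the 2:1 method the load spreads at 1 horizontal : 2 vertical, so at depth z the loaded area has grown by z in each plan dimension:
Δσ = qBL/((B+z)(L+z)) = 90.3×1.3×1.3/((1.3+3.9)(1.3+3.9)) = 5.6437 kPa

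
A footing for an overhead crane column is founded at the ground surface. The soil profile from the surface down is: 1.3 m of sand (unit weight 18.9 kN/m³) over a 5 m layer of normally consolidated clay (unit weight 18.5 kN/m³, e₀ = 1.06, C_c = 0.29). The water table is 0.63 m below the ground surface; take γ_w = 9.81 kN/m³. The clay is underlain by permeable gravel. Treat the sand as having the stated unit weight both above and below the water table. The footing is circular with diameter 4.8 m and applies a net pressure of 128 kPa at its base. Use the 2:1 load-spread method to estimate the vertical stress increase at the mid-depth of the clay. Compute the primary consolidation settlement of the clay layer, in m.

Mid-depth of clay below the ground surface: z = 1.3 + 5/2 = 3.8 m.
Total vertical stress at mid-clay: σ_v = 18.9×1.3 + 18.5×2.5 = 70.82 kPa.
Pore pressure: u = 9.81×(3.8 − 0.63) = 31.098 kPa.
Initial effective stress: σ'_0 = σ_v − u = 70.82 − 31.098 = 39.722 kPa.
Stress increase at mid-clay by the 2:1 spreading method:
Δσ ≈ qD²/(D+z)² = 128×4.8²/(4.8+3.8)² = 39.875 kPa
Final effective stress: σ'_f = σ'_0 + Δσ = 39.722 + 39.875 = 79.597 kPa.
Normally consolidated clay, so the full stress increment lies on the virgin compression line:
S_c = C_c·H/(1+e₀)·log₁₀(σ'_f/σ'_0) = 0.29×5/(1+1.06)×log₁₀(79.597/39.722)
    = 0.70388 × 0.30187 = 0.2125 m

S_c ≈ 0.212 m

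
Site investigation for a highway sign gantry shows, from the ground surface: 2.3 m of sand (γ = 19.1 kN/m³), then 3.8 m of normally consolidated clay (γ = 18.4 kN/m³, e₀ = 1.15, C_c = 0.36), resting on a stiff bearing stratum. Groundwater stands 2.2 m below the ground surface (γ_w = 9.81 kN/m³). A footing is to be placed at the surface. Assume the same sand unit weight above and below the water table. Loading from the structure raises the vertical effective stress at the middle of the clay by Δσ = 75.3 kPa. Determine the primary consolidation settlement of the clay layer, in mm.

S_c ≈ 227 mm

Mid-depth of clay below the ground surface: z = 2.3 + 3.8/2 = 4.2 m.
Total vertical stress at mid-clay: σ_v = 19.1×2.3 + 18.4×1.9 = 78.89 kPa.
Pore pressure: u = 9.81×(4.2 − 2.2) = 19.62 kPa.
Initial effective stress: σ'_0 = σ_v − u = 78.89 − 19.62 = 59.27 kPa.
Final effective stress: σ'_f = σ'_0 + Δσ = 59.27 + 75.3 = 134.57 kPa.
Normally consolidated clay, so the full stress increment lies on the virgin compression line:
S_c = C_c·H/(1+e₀)·log₁₀(σ'_f/σ'_0) = 0.36×3.8/(1+1.15)×log₁₀(134.57/59.27)
    = 0.63628 × 0.35611 = 0.2266 m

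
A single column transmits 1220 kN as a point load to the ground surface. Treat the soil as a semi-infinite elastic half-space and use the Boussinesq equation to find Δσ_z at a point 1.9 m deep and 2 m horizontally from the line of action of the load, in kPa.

Boussinesq vertical stress below a point load on an elastic half-space:
Δσ_z = 3P/(2πz²) · [1 + (r/z)²]^(−5/2)
r/z = 2/1.9 = 1.0526; [1+(r/z)²]^(−5/2) = 0.15499.
Δσ_z = 3×1220/(2π×1.9²) × 0.15499 = 161.36 × 0.15499 = 25.01 kPa

Δσ_z ≈ 25 kPa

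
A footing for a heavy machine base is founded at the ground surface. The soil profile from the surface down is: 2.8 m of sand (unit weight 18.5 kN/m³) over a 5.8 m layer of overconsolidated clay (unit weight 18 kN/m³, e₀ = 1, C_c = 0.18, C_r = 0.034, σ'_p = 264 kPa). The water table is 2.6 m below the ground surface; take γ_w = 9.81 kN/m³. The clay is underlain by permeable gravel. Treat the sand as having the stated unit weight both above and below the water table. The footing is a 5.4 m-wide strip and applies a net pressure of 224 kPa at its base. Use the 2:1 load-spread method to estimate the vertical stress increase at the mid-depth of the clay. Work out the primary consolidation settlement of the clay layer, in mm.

S_c ≈ 38.9 mm

Mid-depth of clay below the ground surface: z = 2.8 + 5.8/2 = 5.7 m.
Total vertical stress at mid-clay: σ_v = 18.5×2.8 + 18×2.9 = 104 kPa.
Pore pressure: u = 9.81×(5.7 − 2.6) = 30.411 kPa.
Initial effective stress: σ'_0 = σ_v − u = 104 − 30.411 = 73.589 kPa.
Stress increase at mid-clay by the 2:1 spreading method:
Δσ = qB/(B+z) = 224×5.4/(5.4+5.7) = 108.97 kPa
Final effective stress: σ'_f = 73.589 + 108.97 = 182.56 kPa.
σ'_f = 182.56 ≤ σ'_p = 264 kPa, so the clay remains overconsolidated and only the recompression index applies:
S_c = C_r·H/(1+e₀)·log₁₀(σ'_f/σ'_0) = 0.034×5.8/2×log₁₀(182.56/73.589)
    = 0.0986 × 0.39459 = 0.03891 m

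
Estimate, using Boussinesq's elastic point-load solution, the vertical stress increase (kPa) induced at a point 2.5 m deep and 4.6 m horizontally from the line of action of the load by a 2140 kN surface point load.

Boussinesq vertical stress below a point load on an elastic half-space:
Δσ_z = 3P/(2πz²) · [1 + (r/z)²]^(−5/2)
r/z = 4.6/2.5 = 1.84; [1+(r/z)²]^(−5/2) = 0.024827.
Δσ_z = 3×2140/(2π×2.5²) × 0.024827 = 163.48 × 0.024827 = 4.059 kPa

Δσ_z ≈ 4.06 kPa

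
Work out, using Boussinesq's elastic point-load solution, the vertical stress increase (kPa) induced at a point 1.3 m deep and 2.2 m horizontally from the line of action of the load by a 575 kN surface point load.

Δσ_z ≈ 5.54 kPa

Boussinesq vertical stress below a point load on an elastic half-space:
Δσ_z = 3P/(2πz²) · [1 + (r/z)²]^(−5/2)
r/z = 2.2/1.3 = 1.6923; [1+(r/z)²]^(−5/2) = 0.034075.
Δσ_z = 3×575/(2π×1.3²) × 0.034075 = 162.45 × 0.034075 = 5.535 kPa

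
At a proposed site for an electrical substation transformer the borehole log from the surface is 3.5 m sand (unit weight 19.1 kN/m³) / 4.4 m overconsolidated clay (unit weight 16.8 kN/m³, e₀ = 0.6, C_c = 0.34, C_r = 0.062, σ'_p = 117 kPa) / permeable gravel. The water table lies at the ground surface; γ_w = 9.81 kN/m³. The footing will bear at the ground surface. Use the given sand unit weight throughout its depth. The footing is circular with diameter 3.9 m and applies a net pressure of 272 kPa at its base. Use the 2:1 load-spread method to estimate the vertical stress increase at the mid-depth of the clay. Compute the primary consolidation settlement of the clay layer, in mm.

S_c ≈ 49 mm

Mid-depth of clay below the ground surface: z = 3.5 + 4.4/2 = 5.7 m.
Total vertical stress at mid-clay: σ_v = 19.1×3.5 + 16.8×2.2 = 103.81 kPa.
Pore pressure: u = 9.81×(5.7 − 0) = 55.917 kPa.
Initial effective stress: σ'_0 = σ_v − u = 103.81 − 55.917 = 47.893 kPa.
Stress increase at mid-clay by the 2:1 spreading method:
Δσ ≈ qD²/(D+z)² = 272×3.9²/(3.9+5.7)² = 44.891 kPa
Final effective stress: σ'_f = 47.893 + 44.891 = 92.784 kPa.
σ'_f = 92.784 ≤ σ'_p = 117 kPa, so the clay remains overconsolidated and only the recompression index applies:
S_c = C_r·H/(1+e₀)·log₁₀(σ'_f/σ'_0) = 0.062×4.4/1.6×log₁₀(92.784/47.893)
    = 0.1705 × 0.2872 = 0.04897 m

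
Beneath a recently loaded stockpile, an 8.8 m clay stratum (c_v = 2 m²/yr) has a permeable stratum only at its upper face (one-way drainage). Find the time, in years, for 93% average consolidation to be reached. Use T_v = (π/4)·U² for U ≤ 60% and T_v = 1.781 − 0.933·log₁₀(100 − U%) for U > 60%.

Drainage path length: H_d = H = 8.8 m (single drainage).
U > 60%: T_v = 1.781 − 0.933·log₁₀(100 − 93) = 0.99252.
t = T_v·H_d²/c_v = 0.99252×8.8²/2 = 38.43 years.

t ≈ 38.4 years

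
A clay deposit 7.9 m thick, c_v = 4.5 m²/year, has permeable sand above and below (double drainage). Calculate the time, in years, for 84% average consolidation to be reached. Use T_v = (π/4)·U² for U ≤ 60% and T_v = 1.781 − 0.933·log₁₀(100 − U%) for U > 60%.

Drainage path length: H_d = H/2 = 3.95 m (double drainage).
U > 60%: T_v = 1.781 − 0.933·log₁₀(100 − 84) = 0.65756.
t = T_v·H_d²/c_v = 0.65756×3.95²/4.5 = 2.28 years.

t ≈ 2.28 years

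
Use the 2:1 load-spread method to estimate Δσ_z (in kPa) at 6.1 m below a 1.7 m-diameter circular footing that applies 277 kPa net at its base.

By the 2:1 method the load spreads at 1 horizontal : 2 vertical, so at depth z the loaded area has grown by z in each plan dimension:
Δσ ≈ qD²/(D+z)² = 277×1.7²/(1.7+6.1)² = 13.158 kPa

Δσ_z ≈ 13.2 kPa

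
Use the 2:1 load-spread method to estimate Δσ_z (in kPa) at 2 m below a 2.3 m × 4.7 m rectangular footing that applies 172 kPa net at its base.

Δσ_z ≈ 64.5 kPa

By the 2:1 method the load spreads at 1 horizontal : 2 vertical, so at depth z the loaded area has grown by z in each plan dimension:
Δσ = qBL/((B+z)(L+z)) = 172×2.3×4.7/((2.3+2)(4.7+2)) = 64.537 kPa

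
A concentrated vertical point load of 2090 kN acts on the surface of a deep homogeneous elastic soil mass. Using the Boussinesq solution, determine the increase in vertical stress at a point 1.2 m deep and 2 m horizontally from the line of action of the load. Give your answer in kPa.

Δσ_z ≈ 25 kPa

Boussinesq vertical stress below a point load on an elastic half-space:
Δσ_z = 3P/(2πz²) · [1 + (r/z)²]^(−5/2)
r/z = 2/1.2 = 1.6667; [1+(r/z)²]^(−5/2) = 0.03605.
Δσ_z = 3×2090/(2π×1.2²) × 0.03605 = 692.99 × 0.03605 = 24.98 kPa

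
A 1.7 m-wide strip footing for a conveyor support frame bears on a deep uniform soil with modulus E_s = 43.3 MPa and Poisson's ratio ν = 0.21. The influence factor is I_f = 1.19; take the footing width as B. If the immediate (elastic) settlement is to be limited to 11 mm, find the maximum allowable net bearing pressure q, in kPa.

E_s = 43.3 MPa = 43300 kPa.
S_e = q·B·(1−ν²)/E_s · I_f  ⇒  q = S_e·E_s / (B·(1−ν²)·I_f).
q = 0.011 × 43300 / (1.7 × 0.9559 × 1.19) = 246.3 kPa

q ≈ 246 kPa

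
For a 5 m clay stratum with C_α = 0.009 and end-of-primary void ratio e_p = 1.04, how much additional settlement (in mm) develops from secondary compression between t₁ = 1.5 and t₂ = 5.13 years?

Secondary compression: S_s = C_α·H/(1+e_p)·log₁₀(t₂/t₁)
S_s = 0.009×5/(1+1.04)×log₁₀(5.13/1.5)
    = 0.02206 × 0.534 = 0.01178 m

S_s ≈ 11.8 mm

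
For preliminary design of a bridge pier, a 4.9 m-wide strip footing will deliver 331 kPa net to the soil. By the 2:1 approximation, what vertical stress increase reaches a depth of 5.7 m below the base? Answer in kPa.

Δσ_z ≈ 153 kPa

By the 2:1 method the load spreads at 1 horizontal : 2 vertical, so at depth z the loaded area has grown by z in each plan dimension:
Δσ = qB/(B+z) = 331×4.9/(4.9+5.7) = 153.01 kPa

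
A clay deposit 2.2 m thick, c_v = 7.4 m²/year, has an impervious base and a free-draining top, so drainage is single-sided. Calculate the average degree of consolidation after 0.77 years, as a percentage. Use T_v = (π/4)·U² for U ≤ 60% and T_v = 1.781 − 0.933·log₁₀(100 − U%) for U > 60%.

Drainage path length: H_d = H = 2.2 m (single drainage).
T_v = c_v·t/H_d² = 7.4×0.77/2.2² = 1.1773.
T_v = 1.1773 corresponds to the U > 60% branch:
U = 1 − 10^((1.781 − T_v)/0.933)/100 = 0.9556

U ≈ 95.6 %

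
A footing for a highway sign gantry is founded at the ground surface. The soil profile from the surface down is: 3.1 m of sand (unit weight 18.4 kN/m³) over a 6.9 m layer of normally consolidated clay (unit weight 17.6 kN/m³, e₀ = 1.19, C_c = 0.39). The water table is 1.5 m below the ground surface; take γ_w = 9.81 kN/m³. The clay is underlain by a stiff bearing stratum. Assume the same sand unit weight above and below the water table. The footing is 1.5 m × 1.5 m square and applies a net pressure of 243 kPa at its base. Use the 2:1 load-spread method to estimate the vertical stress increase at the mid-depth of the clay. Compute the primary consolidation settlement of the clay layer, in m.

S_c ≈ 0.0622 m

Mid-depth of clay below the ground surface: z = 3.1 + 6.9/2 = 6.55 m.
Total vertical stress at mid-clay: σ_v = 18.4×3.1 + 17.6×3.45 = 117.76 kPa.
Pore pressure: u = 9.81×(6.55 − 1.5) = 49.541 kPa.
Initial effective stress: σ'_0 = σ_v − u = 117.76 − 49.541 = 68.219 kPa.
Stress increase at mid-clay by the 2:1 spreading method:
Δσ = qBL/((B+z)(L+z)) = 243×1.5×1.5/((1.5+6.55)(1.5+6.55)) = 8.4372 kPa
Final effective stress: σ'_f = σ'_0 + Δσ = 68.219 + 8.4372 = 76.656 kPa.
Normally consolidated clay, so the full stress increment lies on the virgin compression line:
S_c = C_c·H/(1+e₀)·log₁₀(σ'_f/σ'_0) = 0.39×6.9/(1+1.19)×log₁₀(76.656/68.219)
    = 1.2288 × 0.050641 = 0.06223 m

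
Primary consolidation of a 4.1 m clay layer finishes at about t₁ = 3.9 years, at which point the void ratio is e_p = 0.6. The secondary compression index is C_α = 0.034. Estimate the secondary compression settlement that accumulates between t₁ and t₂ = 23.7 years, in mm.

Secondary compression: S_s = C_α·H/(1+e_p)·log₁₀(t₂/t₁)
S_s = 0.034×4.1/(1+0.6)×log₁₀(23.7/3.9)
    = 0.08712 × 0.7837 = 0.06828 m

S_s ≈ 68.3 mm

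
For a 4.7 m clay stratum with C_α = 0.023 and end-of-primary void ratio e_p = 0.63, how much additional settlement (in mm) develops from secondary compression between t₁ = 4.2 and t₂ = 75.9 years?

S_s ≈ 83.4 mm

Secondary compression: S_s = C_α·H/(1+e_p)·log₁₀(t₂/t₁)
S_s = 0.023×4.7/(1+0.63)×log₁₀(75.9/4.2)
    = 0.06632 × 1.257 = 0.08336 m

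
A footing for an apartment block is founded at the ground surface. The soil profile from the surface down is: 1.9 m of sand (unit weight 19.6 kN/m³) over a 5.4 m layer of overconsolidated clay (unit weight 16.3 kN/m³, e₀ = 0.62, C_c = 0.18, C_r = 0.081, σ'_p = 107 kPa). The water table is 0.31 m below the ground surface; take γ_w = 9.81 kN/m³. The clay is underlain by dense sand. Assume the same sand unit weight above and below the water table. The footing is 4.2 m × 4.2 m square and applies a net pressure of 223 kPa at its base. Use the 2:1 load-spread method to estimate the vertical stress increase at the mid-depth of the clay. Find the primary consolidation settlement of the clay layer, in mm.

S_c ≈ 97.5 mm

Mid-depth of clay below the ground surface: z = 1.9 + 5.4/2 = 4.6 m.
Total vertical stress at mid-clay: σ_v = 19.6×1.9 + 16.3×2.7 = 81.25 kPa.
Pore pressure: u = 9.81×(4.6 − 0.31) = 42.085 kPa.
Initial effective stress: σ'_0 = σ_v − u = 81.25 − 42.085 = 39.165 kPa.
Stress increase at mid-clay by the 2:1 spreading method:
Δσ = qBL/((B+z)(L+z)) = 223×4.2×4.2/((4.2+4.6)(4.2+4.6)) = 50.797 kPa
Final effective stress: σ'_f = 39.165 + 50.797 = 89.962 kPa.
σ'_f = 89.962 ≤ σ'_p = 107 kPa, so the clay remains overconsolidated and only the recompression index applies:
S_c = C_r·H/(1+e₀)·log₁₀(σ'_f/σ'_0) = 0.081×5.4/1.62×log₁₀(89.962/39.165)
    = 0.27 × 0.36116 = 0.09751 m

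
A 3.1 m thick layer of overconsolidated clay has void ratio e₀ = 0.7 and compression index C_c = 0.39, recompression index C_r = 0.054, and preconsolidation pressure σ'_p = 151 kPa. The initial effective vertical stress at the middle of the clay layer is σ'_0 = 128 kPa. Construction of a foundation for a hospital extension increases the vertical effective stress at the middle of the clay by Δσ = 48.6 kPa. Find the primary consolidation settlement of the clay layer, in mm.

Final effective stress: σ'_f = 128 + 48.6 = 176.6 kPa.
σ'_f = 176.6 > σ'_p = 151 kPa, so the stress path crosses the preconsolidation pressure — recompression up to σ'_p, then virgin compression beyond:
S_c = H/(1+e₀)·[C_r·log₁₀(σ'_p/σ'_0) + C_c·log₁₀(σ'_f/σ'_p)]
    = 3.1/1.7 × [0.054×log₁₀(151/128) + 0.39×log₁₀(176.6/151)]
    = 1.8235 × [0.0038754 + 0.026525] = 0.05544 m

S_c ≈ 55.4 mm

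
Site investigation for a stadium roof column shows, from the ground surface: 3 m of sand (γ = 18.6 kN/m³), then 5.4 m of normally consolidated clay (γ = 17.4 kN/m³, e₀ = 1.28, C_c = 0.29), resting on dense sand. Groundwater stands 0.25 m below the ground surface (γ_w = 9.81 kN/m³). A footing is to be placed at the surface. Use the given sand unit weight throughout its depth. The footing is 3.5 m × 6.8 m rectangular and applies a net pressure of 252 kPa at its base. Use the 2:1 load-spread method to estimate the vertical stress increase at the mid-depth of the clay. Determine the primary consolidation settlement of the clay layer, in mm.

Mid-depth of clay below the ground surface: z = 3 + 5.4/2 = 5.7 m.
Total vertical stress at mid-clay: σ_v = 18.6×3 + 17.4×2.7 = 102.78 kPa.
Pore pressure: u = 9.81×(5.7 − 0.25) = 53.465 kPa.
Initial effective stress: σ'_0 = σ_v − u = 102.78 − 53.465 = 49.315 kPa.
Stress increase at mid-clay by the 2:1 spreading method:
Δσ = qBL/((B+z)(L+z)) = 252×3.5×6.8/((3.5+5.7)(6.8+5.7)) = 52.153 kPa
Final effective stress: σ'_f = σ'_0 + Δσ = 49.315 + 52.153 = 101.47 kPa.
Normally consolidated clay, so the full stress increment lies on the virgin compression line:
S_c = C_c·H/(1+e₀)·log₁₀(σ'_f/σ'_0) = 0.29×5.4/(1+1.28)×log₁₀(101.47/49.315)
    = 0.68684 × 0.31336 = 0.2152 m

S_c ≈ 215 mm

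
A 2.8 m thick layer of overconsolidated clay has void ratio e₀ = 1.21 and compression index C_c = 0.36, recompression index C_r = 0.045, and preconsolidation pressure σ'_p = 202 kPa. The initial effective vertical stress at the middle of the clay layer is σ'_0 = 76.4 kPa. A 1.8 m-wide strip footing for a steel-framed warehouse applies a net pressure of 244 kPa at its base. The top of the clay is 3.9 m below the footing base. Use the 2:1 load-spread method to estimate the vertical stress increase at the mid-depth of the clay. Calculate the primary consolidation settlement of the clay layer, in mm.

Mid-depth of clay below the footing base: z = 3.9 + 2.8/2 = 5.3 m.
Stress increase at mid-clay by the 2:1 spreading method:
Δσ = qB/(B+z) = 244×1.8/(1.8+5.3) = 61.859 kPa
Final effective stress: σ'_f = 76.4 + 61.859 = 138.26 kPa.
σ'_f = 138.26 ≤ σ'_p = 202 kPa, so the clay remains overconsolidated and only the recompression index applies:
S_c = C_r·H/(1+e₀)·log₁₀(σ'_f/σ'_0) = 0.045×2.8/2.21×log₁₀(138.26/76.4)
    = 0.057015 × 0.2576 = 0.01469 m

S_c ≈ 14.7 mm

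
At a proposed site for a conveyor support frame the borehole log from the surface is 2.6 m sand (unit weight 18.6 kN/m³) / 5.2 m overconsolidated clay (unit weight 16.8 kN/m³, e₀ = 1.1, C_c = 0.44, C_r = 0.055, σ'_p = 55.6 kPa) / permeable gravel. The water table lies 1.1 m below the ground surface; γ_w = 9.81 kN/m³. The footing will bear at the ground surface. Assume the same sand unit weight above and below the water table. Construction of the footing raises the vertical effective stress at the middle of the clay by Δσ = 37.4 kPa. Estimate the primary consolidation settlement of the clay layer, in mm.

S_c ≈ 228 mm

Mid-depth of clay below the ground surface: z = 2.6 + 5.2/2 = 5.2 m.
Total vertical stress at mid-clay: σ_v = 18.6×2.6 + 16.8×2.6 = 92.04 kPa.
Pore pressure: u = 9.81×(5.2 − 1.1) = 40.221 kPa.
Initial effective stress: σ'_0 = σ_v − u = 92.04 − 40.221 = 51.819 kPa.
Final effective stress: σ'_f = 51.819 + 37.4 = 89.219 kPa.
σ'_f = 89.219 > σ'_p = 55.6 kPa, so the stress path crosses the preconsolidation pressure — recompression up to σ'_p, then virgin compression beyond:
S_c = H/(1+e₀)·[C_r·log₁₀(σ'_p/σ'_0) + C_c·log₁₀(σ'_f/σ'_p)]
    = 5.2/2.1 × [0.055×log₁₀(55.6/51.819) + 0.44×log₁₀(89.219/55.6)]
    = 2.4762 × [0.0016822 + 0.090368] = 0.2279 m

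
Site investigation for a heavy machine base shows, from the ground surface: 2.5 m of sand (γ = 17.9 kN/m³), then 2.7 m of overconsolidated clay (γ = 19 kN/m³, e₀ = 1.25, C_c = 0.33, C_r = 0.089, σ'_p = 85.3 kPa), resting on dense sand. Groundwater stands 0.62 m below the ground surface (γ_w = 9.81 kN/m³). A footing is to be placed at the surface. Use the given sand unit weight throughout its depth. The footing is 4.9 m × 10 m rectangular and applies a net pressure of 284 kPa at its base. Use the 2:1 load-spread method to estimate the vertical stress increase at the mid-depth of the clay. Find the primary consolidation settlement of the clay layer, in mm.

S_c ≈ 138 mm

Mid-depth of clay below the ground surface: z = 2.5 + 2.7/2 = 3.85 m.
Total vertical stress at mid-clay: σ_v = 17.9×2.5 + 19×1.35 = 70.4 kPa.
Pore pressure: u = 9.81×(3.85 − 0.62) = 31.686 kPa.
Initial effective stress: σ'_0 = σ_v − u = 70.4 − 31.686 = 38.714 kPa.
Stress increase at mid-clay by the 2:1 spreading method:
Δσ = qBL/((B+z)(L+z)) = 284×4.9×10/((4.9+3.85)(10+3.85)) = 114.83 kPa
Final effective stress: σ'_f = 38.714 + 114.83 = 153.54 kPa.
σ'_f = 153.54 > σ'_p = 85.3 kPa, so the stress path crosses the preconsolidation pressure — recompression up to σ'_p, then virgin compression beyond:
S_c = H/(1+e₀)·[C_r·log₁₀(σ'_p/σ'_0) + C_c·log₁₀(σ'_f/σ'_p)]
    = 2.7/2.25 × [0.089×log₁₀(85.3/38.714) + 0.33×log₁₀(153.54/85.3)]
    = 1.2 × [0.030534 + 0.08424] = 0.1377 m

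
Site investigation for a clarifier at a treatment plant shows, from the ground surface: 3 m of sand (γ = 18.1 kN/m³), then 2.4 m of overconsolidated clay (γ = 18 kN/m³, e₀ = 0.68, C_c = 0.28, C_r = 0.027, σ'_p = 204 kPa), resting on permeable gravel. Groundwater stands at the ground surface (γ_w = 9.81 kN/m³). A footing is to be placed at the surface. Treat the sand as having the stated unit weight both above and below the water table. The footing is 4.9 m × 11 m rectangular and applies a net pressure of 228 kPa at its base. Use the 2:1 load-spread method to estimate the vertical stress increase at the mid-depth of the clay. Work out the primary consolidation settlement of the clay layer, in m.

S_c ≈ 0.0213 m

Mid-depth of clay below the ground surface: z = 3 + 2.4/2 = 4.2 m.
Total vertical stress at mid-clay: σ_v = 18.1×3 + 18×1.2 = 75.9 kPa.
Pore pressure: u = 9.81×(4.2 − 0) = 41.202 kPa.
Initial effective stress: σ'_0 = σ_v − u = 75.9 − 41.202 = 34.698 kPa.
Stress increase at mid-clay by the 2:1 spreading method:
Δσ = qBL/((B+z)(L+z)) = 228×4.9×11/((4.9+4.2)(11+4.2)) = 88.846 kPa
Final effective stress: σ'_f = 34.698 + 88.846 = 123.54 kPa.
σ'_f = 123.54 ≤ σ'_p = 204 kPa, so the clay remains overconsolidated and only the recompression index applies:
S_c = C_r·H/(1+e₀)·log₁₀(σ'_f/σ'_0) = 0.027×2.4/1.68×log₁₀(123.54/34.698)
    = 0.038572 × 0.5515 = 0.02127 m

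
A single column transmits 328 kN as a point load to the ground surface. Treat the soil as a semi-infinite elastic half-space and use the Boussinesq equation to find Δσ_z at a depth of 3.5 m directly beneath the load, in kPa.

Δσ_z ≈ 12.8 kPa

Boussinesq vertical stress below a point load on an elastic half-space:
Δσ_z = 3P/(2πz²) · [1 + (r/z)²]^(−5/2)
r/z = 0/3.5 = 0; [1+(r/z)²]^(−5/2) = 1.
Δσ_z = 3×328/(2π×3.5²) × 1 = 12.784 × 1 = 12.78 kPa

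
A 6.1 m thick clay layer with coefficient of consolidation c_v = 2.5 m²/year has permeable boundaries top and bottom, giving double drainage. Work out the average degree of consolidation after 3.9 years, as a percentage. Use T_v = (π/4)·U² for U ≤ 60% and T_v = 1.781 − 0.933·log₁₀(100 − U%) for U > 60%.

U ≈ 93.9 %

Drainage path length: H_d = H/2 = 3.05 m (double drainage).
T_v = c_v·t/H_d² = 2.5×3.9/3.05² = 1.0481.
T_v = 1.0481 corresponds to the U > 60% branch:
U = 1 − 10^((1.781 − T_v)/0.933)/100 = 0.939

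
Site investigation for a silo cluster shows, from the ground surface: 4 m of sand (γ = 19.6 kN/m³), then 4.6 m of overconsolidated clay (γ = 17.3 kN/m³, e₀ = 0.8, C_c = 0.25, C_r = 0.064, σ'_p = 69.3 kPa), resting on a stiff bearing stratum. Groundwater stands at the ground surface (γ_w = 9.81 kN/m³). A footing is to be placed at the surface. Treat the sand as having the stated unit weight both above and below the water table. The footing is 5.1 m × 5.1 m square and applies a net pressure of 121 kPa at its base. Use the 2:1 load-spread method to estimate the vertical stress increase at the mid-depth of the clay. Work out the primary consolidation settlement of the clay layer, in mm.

S_c ≈ 56.6 mm

Mid-depth of clay below the ground surface: z = 4 + 4.6/2 = 6.3 m.
Total vertical stress at mid-clay: σ_v = 19.6×4 + 17.3×2.3 = 118.19 kPa.
Pore pressure: u = 9.81×(6.3 − 0) = 61.803 kPa.
Initial effective stress: σ'_0 = σ_v − u = 118.19 − 61.803 = 56.387 kPa.
Stress increase at mid-clay by the 2:1 spreading method:
Δσ = qBL/((B+z)(L+z)) = 121×5.1×5.1/((5.1+6.3)(5.1+6.3)) = 24.217 kPa
Final effective stress: σ'_f = 56.387 + 24.217 = 80.604 kPa.
σ'_f = 80.604 > σ'_p = 69.3 kPa, so the stress path crosses the preconsolidation pressure — recompression up to σ'_p, then virgin compression beyond:
S_c = H/(1+e₀)·[C_r·log₁₀(σ'_p/σ'_0) + C_c·log₁₀(σ'_f/σ'_p)]
    = 4.6/1.8 × [0.064×log₁₀(69.3/56.387) + 0.25×log₁₀(80.604/69.3)]
    = 2.5556 × [0.0057315 + 0.016406] = 0.05657 m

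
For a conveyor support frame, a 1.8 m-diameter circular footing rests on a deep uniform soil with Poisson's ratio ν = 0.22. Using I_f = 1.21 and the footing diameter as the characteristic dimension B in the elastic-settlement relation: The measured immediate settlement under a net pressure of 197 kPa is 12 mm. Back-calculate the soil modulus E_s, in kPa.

S_e = q·B·(1−ν²)/E_s · I_f  ⇒  E_s = q·B·(1−ν²)·I_f / S_e.
E_s = 197 × 1.8 × 0.9516 × 1.21 / 0.012 = 34020 kPa

E_s ≈ 34000 kPa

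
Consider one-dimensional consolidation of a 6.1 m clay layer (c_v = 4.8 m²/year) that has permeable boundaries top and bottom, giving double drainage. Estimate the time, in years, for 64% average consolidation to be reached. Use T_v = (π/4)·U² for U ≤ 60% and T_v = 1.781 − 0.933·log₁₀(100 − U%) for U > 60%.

t ≈ 0.638 years

Drainage path length: H_d = H/2 = 3.05 m (double drainage).
U > 60%: T_v = 1.781 − 0.933·log₁₀(100 − 64) = 0.32897.
t = T_v·H_d²/c_v = 0.32897×3.05²/4.8 = 0.6376 years.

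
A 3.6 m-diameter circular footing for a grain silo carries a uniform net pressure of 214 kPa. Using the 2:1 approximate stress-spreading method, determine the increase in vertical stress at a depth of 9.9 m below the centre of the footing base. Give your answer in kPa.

By the 2:1 method the load spreads at 1 horizontal : 2 vertical, so at depth z the loaded area has grown by z in each plan dimension:
Δσ ≈ qD²/(D+z)² = 214×3.6²/(3.6+9.9)² = 15.218 kPa

Δσ_z ≈ 15.2 kPa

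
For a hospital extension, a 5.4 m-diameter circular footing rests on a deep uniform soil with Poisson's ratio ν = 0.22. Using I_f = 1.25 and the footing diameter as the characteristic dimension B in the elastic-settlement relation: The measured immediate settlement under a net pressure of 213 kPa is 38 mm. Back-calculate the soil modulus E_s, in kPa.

S_e = q·B·(1−ν²)/E_s · I_f  ⇒  E_s = q·B·(1−ν²)·I_f / S_e.
E_s = 213 × 5.4 × 0.9516 × 1.25 / 0.038 = 36000 kPa

E_s ≈ 36000 kPa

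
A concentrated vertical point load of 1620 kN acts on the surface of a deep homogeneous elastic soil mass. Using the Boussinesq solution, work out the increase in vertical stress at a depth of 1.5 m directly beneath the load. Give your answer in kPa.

Δσ_z ≈ 344 kPa

Boussinesq vertical stress below a point load on an elastic half-space:
Δσ_z = 3P/(2πz²) · [1 + (r/z)²]^(−5/2)
r/z = 0/1.5 = 0; [1+(r/z)²]^(−5/2) = 1.
Δσ_z = 3×1620/(2π×1.5²) × 1 = 343.77 × 1 = 343.8 kPa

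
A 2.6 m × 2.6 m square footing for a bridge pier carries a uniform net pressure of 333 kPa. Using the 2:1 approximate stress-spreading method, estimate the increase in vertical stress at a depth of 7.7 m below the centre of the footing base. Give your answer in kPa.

Δσ_z ≈ 21.2 kPa

By the 2:1 method the load spreads at 1 horizontal : 2 vertical, so at depth z the loaded area has grown by z in each plan dimension:
Δσ = qBL/((B+z)(L+z)) = 333×2.6×2.6/((2.6+7.7)(2.6+7.7)) = 21.219 kPa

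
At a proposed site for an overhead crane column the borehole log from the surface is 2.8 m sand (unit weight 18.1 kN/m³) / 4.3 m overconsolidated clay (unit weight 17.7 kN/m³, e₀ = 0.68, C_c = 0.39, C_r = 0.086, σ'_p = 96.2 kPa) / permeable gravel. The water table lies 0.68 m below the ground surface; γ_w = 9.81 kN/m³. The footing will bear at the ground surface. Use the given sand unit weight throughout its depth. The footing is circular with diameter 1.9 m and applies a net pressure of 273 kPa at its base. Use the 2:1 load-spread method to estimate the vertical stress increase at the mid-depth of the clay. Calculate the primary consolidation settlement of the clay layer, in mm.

S_c ≈ 35.4 mm

Mid-depth of clay below the ground surface: z = 2.8 + 4.3/2 = 4.95 m.
Total vertical stress at mid-clay: σ_v = 18.1×2.8 + 17.7×2.15 = 88.735 kPa.
Pore pressure: u = 9.81×(4.95 − 0.68) = 41.889 kPa.
Initial effective stress: σ'_0 = σ_v − u = 88.735 − 41.889 = 46.846 kPa.
Stress increase at mid-clay by the 2:1 spreading method:
Δσ ≈ qD²/(D+z)² = 273×1.9²/(1.9+4.95)² = 21.003 kPa
Final effective stress: σ'_f = 46.846 + 21.003 = 67.849 kPa.
σ'_f = 67.849 ≤ σ'_p = 96.2 kPa, so the clay remains overconsolidated and only the recompression index applies:
S_c = C_r·H/(1+e₀)·log₁₀(σ'_f/σ'_0) = 0.086×4.3/1.68×log₁₀(67.849/46.846)
    = 0.22012 × 0.16087 = 0.03541 m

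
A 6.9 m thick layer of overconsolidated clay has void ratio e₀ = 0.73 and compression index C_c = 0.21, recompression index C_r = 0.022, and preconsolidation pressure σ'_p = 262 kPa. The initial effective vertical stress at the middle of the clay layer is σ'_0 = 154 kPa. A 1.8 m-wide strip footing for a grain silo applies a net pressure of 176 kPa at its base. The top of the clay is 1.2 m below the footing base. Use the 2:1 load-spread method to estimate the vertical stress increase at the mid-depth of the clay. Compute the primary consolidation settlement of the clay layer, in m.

Mid-depth of clay below the footing base: z = 1.2 + 6.9/2 = 4.65 m.
Stress increase at mid-clay by the 2:1 spreading method:
Δσ = qB/(B+z) = 176×1.8/(1.8+4.65) = 49.116 kPa
Final effective stress: σ'_f = 154 + 49.116 = 203.12 kPa.
σ'_f = 203.12 ≤ σ'_p = 262 kPa, so the clay remains overconsolidated and only the recompression index applies:
S_c = C_r·H/(1+e₀)·log₁₀(σ'_f/σ'_0) = 0.022×6.9/1.73×log₁₀(203.12/154)
    = 0.087745 × 0.12023 = 0.01055 m

S_c ≈ 0.0105 m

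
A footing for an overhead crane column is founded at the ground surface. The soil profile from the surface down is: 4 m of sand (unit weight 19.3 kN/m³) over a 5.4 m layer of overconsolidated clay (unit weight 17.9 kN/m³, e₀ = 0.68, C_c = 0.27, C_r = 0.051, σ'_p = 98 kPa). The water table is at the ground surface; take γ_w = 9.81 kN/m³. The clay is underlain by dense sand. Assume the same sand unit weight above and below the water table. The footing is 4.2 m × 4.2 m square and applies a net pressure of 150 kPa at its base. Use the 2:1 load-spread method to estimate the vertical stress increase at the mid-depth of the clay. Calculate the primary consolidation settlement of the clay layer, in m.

Mid-depth of clay below the ground surface: z = 4 + 5.4/2 = 6.7 m.
Total vertical stress at mid-clay: σ_v = 19.3×4 + 17.9×2.7 = 125.53 kPa.
Pore pressure: u = 9.81×(6.7 − 0) = 65.727 kPa.
Initial effective stress: σ'_0 = σ_v − u = 125.53 − 65.727 = 59.803 kPa.
Stress increase at mid-clay by the 2:1 spreading method:
Δσ = qBL/((B+z)(L+z)) = 150×4.2×4.2/((4.2+6.7)(4.2+6.7)) = 22.271 kPa
Final effective stress: σ'_f = 59.803 + 22.271 = 82.074 kPa.
σ'_f = 82.074 ≤ σ'_p = 98 kPa, so the clay remains overconsolidated and only the recompression index applies:
S_c = C_r·H/(1+e₀)·log₁₀(σ'_f/σ'_0) = 0.051×5.4/1.68×log₁₀(82.074/59.803)
    = 0.16393 × 0.13748 = 0.02254 m

S_c ≈ 0.0225 m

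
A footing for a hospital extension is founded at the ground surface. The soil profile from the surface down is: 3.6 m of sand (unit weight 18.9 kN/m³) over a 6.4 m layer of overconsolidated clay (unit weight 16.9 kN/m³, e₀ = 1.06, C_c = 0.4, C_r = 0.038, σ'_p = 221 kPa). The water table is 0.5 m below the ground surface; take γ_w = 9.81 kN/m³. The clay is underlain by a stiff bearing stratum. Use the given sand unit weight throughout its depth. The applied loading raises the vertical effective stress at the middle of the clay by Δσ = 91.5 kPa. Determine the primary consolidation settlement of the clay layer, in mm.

Mid-depth of clay below the ground surface: z = 3.6 + 6.4/2 = 6.8 m.
Total vertical stress at mid-clay: σ_v = 18.9×3.6 + 16.9×3.2 = 122.12 kPa.
Pore pressure: u = 9.81×(6.8 − 0.5) = 61.803 kPa.
Initial effective stress: σ'_0 = σ_v − u = 122.12 − 61.803 = 60.317 kPa.
Final effective stress: σ'_f = 60.317 + 91.5 = 151.82 kPa.
σ'_f = 151.82 ≤ σ'_p = 221 kPa, so the clay remains overconsolidated and only the recompression index applies:
S_c = C_r·H/(1+e₀)·log₁₀(σ'_f/σ'_0) = 0.038×6.4/2.06×log₁₀(151.82/60.317)
    = 0.11806 × 0.40089 = 0.04733 m

S_c ≈ 47.3 mm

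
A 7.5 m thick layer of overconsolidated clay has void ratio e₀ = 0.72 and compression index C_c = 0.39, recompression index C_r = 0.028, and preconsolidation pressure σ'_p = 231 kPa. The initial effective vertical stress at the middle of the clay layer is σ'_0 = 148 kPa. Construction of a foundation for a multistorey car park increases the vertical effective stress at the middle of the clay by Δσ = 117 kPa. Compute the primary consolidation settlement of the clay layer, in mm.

Final effective stress: σ'_f = 148 + 117 = 265 kPa.
σ'_f = 265 > σ'_p = 231 kPa, so the stress path crosses the preconsolidation pressure — recompression up to σ'_p, then virgin compression beyond:
S_c = H/(1+e₀)·[C_r·log₁₀(σ'_p/σ'_0) + C_c·log₁₀(σ'_f/σ'_p)]
    = 7.5/1.72 × [0.028×log₁₀(231/148) + 0.39×log₁₀(265/231)]
    = 4.3605 × [0.0054138 + 0.023257] = 0.125 m

S_c ≈ 125 mm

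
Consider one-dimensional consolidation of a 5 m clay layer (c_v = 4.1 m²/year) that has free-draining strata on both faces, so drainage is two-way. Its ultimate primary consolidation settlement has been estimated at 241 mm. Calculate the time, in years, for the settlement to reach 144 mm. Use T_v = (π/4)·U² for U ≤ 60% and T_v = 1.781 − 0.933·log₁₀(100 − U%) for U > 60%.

t ≈ 0.427 years

Drainage path length: H_d = H/2 = 2.5 m (double drainage).
U = S(t)/S_ult = 144/241 = 0.5975.
U ≤ 60%: T_v = (π/4)·U² = (π/4)×0.59751² = 0.2804.
t = T_v·H_d²/c_v = 0.2804×2.5²/4.1 = 0.4274 years.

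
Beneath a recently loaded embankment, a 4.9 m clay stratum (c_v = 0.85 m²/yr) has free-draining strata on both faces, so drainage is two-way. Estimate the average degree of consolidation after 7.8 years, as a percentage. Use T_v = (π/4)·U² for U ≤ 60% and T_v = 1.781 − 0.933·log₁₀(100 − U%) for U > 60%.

Drainage path length: H_d = H/2 = 2.45 m (double drainage).
T_v = c_v·t/H_d² = 0.85×7.8/2.45² = 1.1045.
T_v = 1.1045 corresponds to the U > 60% branch:
U = 1 − 10^((1.781 − T_v)/0.933)/100 = 0.9469

U ≈ 94.7 %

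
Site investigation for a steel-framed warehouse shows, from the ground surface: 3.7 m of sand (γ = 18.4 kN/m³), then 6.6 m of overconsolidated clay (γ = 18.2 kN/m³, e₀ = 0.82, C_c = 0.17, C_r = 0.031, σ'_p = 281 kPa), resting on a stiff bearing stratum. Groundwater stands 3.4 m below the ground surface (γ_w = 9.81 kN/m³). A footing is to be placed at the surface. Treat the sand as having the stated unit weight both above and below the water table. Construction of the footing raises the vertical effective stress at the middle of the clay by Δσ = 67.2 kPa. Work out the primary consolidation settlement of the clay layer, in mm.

Mid-depth of clay below the ground surface: z = 3.7 + 6.6/2 = 7 m.
Total vertical stress at mid-clay: σ_v = 18.4×3.7 + 18.2×3.3 = 128.14 kPa.
Pore pressure: u = 9.81×(7 − 3.4) = 35.316 kPa.
Initial effective stress: σ'_0 = σ_v − u = 128.14 − 35.316 = 92.824 kPa.
Final effective stress: σ'_f = 92.824 + 67.2 = 160.02 kPa.
σ'_f = 160.02 ≤ σ'_p = 281 kPa, so the clay remains overconsolidated and only the recompression index applies:
S_c = C_r·H/(1+e₀)·log₁₀(σ'_f/σ'_0) = 0.031×6.6/1.82×log₁₀(160.02/92.824)
    = 0.11242 × 0.23651 = 0.02659 m

S_c ≈ 26.6 mm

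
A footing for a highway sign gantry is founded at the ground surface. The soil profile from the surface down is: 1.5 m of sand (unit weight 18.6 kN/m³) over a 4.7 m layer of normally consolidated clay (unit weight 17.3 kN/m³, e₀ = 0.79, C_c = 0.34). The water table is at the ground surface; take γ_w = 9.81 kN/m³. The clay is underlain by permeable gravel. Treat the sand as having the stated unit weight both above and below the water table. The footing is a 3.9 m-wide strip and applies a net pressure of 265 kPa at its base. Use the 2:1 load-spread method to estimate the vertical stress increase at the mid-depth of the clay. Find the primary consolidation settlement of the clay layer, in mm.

Mid-depth of clay below the ground surface: z = 1.5 + 4.7/2 = 3.85 m.
Total vertical stress at mid-clay: σ_v = 18.6×1.5 + 17.3×2.35 = 68.555 kPa.
Pore pressure: u = 9.81×(3.85 − 0) = 37.769 kPa.
Initial effective stress: σ'_0 = σ_v − u = 68.555 − 37.769 = 30.786 kPa.
Stress increase at mid-clay by the 2:1 spreading method:
Δσ = qB/(B+z) = 265×3.9/(3.9+3.85) = 133.35 kPa
Final effective stress: σ'_f = σ'_0 + Δσ = 30.786 + 133.35 = 164.14 kPa.
Normally consolidated clay, so the full stress increment lies on the virgin compression line:
S_c = C_c·H/(1+e₀)·log₁₀(σ'_f/σ'_0) = 0.34×4.7/(1+0.79)×log₁₀(164.14/30.786)
    = 0.89274 × 0.72686 = 0.6489 m

S_c ≈ 649 mm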